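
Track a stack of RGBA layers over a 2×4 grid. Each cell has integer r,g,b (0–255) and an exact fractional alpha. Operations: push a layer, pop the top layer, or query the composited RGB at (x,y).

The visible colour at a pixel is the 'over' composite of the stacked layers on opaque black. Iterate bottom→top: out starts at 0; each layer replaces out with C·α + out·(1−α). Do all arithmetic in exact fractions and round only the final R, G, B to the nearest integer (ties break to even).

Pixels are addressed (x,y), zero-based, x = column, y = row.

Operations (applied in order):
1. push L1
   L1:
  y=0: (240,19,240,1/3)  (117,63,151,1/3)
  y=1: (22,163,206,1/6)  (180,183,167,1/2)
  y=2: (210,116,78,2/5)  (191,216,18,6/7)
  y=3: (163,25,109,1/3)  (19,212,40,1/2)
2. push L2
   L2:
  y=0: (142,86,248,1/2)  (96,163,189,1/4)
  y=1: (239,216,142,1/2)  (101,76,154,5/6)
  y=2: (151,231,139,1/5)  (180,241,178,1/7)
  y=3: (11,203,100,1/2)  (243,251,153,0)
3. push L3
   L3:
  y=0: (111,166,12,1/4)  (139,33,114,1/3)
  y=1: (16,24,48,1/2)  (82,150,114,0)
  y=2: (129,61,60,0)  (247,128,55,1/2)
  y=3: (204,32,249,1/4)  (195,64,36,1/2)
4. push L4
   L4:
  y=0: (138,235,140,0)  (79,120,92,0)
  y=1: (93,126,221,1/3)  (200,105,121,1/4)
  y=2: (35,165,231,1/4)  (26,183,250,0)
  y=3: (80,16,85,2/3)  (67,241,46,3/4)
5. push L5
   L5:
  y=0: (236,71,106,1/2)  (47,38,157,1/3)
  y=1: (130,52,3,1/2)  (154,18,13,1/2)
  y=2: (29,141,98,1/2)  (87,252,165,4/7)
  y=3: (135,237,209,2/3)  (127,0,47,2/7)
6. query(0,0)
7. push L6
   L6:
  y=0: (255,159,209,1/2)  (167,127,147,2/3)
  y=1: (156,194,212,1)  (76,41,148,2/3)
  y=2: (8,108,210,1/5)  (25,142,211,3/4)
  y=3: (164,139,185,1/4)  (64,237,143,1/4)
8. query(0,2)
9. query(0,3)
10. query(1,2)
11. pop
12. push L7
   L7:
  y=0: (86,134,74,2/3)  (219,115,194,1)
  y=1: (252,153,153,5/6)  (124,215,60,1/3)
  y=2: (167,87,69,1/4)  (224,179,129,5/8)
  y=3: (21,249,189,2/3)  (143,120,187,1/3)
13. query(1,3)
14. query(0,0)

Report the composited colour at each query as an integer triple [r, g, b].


at x=0,y=0 over L1,L2,L3,L4,L5:
after L1 α=1/3: [80, 19/3, 80]
after L2 α=1/2: [111, 277/6, 164]
after L3 α=1/4: [111, 609/8, 126]
after L4 α=0: [111, 609/8, 126]
after L5 α=1/2: [347/2, 1177/16, 116]
rounded: [174, 74, 116]

at x=0,y=2 over L1,L2,L3,L4,L5,L6:
after L1 α=2/5: [84, 232/5, 156/5]
after L2 α=1/5: [487/5, 2083/25, 1319/25]
after L3 α=0: [487/5, 2083/25, 1319/25]
after L4 α=1/4: [409/5, 5187/50, 2433/25]
after L5 α=1/2: [277/5, 12237/100, 4883/50]
after L6 α=1/5: [1148/25, 14937/125, 15016/125]
→ [46, 119, 120]

at x=0,y=3 over L1,L2,L3,L4,L5,L6:
L1 α=1/3: [163/3, 25/3, 109/3]
L2 α=1/2: [98/3, 317/3, 409/6]
L3 α=1/4: [151/2, 349/4, 907/8]
L4 α=2/3: [157/2, 159/4, 2267/24]
L5 α=2/3: [697/6, 685/4, 12299/72]
L6 α=1/4: [1025/8, 2611/16, 16739/96]
= [128, 163, 174]

query (1,2) [L1,L2,L3,L4,L5,L6] — begin 0,0,0
L1 α=6/7: [1146/7, 1296/7, 108/7]
L2 α=1/7: [8136/49, 9463/49, 1894/49]
L3 α=1/2: [20239/98, 15735/98, 4589/98]
L4 α=0: [20239/98, 15735/98, 4589/98]
L5 α=4/7: [94821/686, 145989/686, 78447/686]
L6 α=3/4: [146271/2744, 438225/2744, 512685/2744]
rounded: [53, 160, 187]

at x=1,y=3 over L1,L2,L3,L4,L5,L7:
+L1 (α=1/2) → [19/2, 106, 20]
+L2 (α=0) → [19/2, 106, 20]
+L3 (α=1/2) → [409/4, 85, 28]
+L4 (α=3/4) → [1213/16, 202, 83/2]
+L5 (α=2/7) → [1447/16, 1010/7, 603/14]
+L7 (α=1/3) → [2591/24, 2860/21, 1912/21]
→ [108, 136, 91]

(0,0) stack=L1,L2,L3,L4,L5,L7; from [0,0,0]:
+L1 (α=1/3) → [80, 19/3, 80]
+L2 (α=1/2) → [111, 277/6, 164]
+L3 (α=1/4) → [111, 609/8, 126]
+L4 (α=0) → [111, 609/8, 126]
+L5 (α=1/2) → [347/2, 1177/16, 116]
+L7 (α=2/3) → [691/6, 5465/48, 88]
→ [115, 114, 88]


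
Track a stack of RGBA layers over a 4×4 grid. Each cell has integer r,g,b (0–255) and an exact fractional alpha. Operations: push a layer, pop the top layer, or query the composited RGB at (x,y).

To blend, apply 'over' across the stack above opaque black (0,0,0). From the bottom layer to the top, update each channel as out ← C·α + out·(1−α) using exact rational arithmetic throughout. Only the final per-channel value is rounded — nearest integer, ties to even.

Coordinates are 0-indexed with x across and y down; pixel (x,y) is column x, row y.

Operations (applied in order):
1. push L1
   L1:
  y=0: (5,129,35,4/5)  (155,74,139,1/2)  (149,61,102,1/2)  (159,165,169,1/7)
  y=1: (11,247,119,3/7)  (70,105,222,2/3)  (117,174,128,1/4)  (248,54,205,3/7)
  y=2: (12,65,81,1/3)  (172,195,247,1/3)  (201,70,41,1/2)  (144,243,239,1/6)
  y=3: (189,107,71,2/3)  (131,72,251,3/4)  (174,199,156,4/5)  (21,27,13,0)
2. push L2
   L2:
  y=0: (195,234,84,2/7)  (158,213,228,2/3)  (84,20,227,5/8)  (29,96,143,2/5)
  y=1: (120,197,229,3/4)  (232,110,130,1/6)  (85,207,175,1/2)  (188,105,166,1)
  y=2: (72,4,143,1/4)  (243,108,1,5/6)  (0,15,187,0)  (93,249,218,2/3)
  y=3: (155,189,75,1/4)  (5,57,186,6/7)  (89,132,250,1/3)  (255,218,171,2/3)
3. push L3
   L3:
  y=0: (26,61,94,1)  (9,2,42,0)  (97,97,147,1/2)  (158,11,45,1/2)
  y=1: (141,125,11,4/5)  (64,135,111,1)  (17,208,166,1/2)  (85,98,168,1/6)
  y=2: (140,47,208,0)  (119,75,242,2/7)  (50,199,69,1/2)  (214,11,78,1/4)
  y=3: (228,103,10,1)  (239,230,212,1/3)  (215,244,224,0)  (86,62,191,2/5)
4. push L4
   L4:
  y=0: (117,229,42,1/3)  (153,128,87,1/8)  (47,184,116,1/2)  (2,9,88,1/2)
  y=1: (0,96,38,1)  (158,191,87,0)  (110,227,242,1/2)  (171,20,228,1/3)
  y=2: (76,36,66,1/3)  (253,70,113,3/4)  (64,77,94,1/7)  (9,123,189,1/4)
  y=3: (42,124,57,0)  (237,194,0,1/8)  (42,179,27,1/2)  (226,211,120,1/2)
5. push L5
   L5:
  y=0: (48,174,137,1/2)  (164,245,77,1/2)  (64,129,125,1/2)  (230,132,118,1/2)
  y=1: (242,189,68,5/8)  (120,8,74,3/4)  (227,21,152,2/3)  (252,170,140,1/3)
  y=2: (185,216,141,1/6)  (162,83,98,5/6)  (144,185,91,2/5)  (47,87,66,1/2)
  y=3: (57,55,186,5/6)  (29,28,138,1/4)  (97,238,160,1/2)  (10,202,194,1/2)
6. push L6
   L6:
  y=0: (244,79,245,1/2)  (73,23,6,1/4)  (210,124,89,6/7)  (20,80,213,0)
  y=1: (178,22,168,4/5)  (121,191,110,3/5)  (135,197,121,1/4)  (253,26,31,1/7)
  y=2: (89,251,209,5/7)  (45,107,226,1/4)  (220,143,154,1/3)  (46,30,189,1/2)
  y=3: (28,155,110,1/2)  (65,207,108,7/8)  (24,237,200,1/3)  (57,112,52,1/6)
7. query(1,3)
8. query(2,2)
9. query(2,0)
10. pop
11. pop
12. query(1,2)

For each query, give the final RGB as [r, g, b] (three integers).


(1,3) stack=L1,L2,L3,L4,L5,L6; from [0,0,0]:
L1 α=3/4: [393/4, 54, 753/4]
L2 α=6/7: [513/28, 396/7, 5217/28]
L3 α=1/3: [3859/42, 2402/21, 8185/42]
L4 α=1/8: [5281/48, 373/3, 8185/48]
L5 α=1/4: [5745/64, 401/4, 10393/64]
L6 α=7/8: [34865/512, 6197/32, 58777/512]
→ [68, 194, 115]

query (2,2) [L1,L2,L3,L4,L5,L6] — begin 0,0,0
after L1 α=1/2: [201/2, 35, 41/2]
after L2 α=0: [201/2, 35, 41/2]
after L3 α=1/2: [301/4, 117, 179/4]
after L4 α=1/7: [1031/14, 779/7, 725/14]
after L5 α=2/5: [1425/14, 4927/35, 4723/70]
after L6 α=1/3: [2965/21, 4953/35, 3371/35]
rounded: [141, 142, 96]

(2,0) stack=L1,L2,L3,L4,L5,L6; from [0,0,0]:
L1 α=1/2: [149/2, 61/2, 51]
L2 α=5/8: [1287/16, 383/16, 161]
L3 α=1/2: [2839/32, 1935/32, 154]
L4 α=1/2: [4343/64, 7823/64, 135]
L5 α=1/2: [8439/128, 16079/128, 130]
L6 α=6/7: [169719/896, 111311/896, 664/7]
rounded: [189, 124, 95]

(1,2) stack=L1,L2,L3,L4; from [0,0,0]:
after L1 α=1/3: [172/3, 65, 247/3]
after L2 α=5/6: [3817/18, 605/6, 131/9]
after L3 α=2/7: [23369/126, 3925/42, 5011/63]
after L4 α=3/4: [119003/504, 12745/168, 6592/63]
→ [236, 76, 105]


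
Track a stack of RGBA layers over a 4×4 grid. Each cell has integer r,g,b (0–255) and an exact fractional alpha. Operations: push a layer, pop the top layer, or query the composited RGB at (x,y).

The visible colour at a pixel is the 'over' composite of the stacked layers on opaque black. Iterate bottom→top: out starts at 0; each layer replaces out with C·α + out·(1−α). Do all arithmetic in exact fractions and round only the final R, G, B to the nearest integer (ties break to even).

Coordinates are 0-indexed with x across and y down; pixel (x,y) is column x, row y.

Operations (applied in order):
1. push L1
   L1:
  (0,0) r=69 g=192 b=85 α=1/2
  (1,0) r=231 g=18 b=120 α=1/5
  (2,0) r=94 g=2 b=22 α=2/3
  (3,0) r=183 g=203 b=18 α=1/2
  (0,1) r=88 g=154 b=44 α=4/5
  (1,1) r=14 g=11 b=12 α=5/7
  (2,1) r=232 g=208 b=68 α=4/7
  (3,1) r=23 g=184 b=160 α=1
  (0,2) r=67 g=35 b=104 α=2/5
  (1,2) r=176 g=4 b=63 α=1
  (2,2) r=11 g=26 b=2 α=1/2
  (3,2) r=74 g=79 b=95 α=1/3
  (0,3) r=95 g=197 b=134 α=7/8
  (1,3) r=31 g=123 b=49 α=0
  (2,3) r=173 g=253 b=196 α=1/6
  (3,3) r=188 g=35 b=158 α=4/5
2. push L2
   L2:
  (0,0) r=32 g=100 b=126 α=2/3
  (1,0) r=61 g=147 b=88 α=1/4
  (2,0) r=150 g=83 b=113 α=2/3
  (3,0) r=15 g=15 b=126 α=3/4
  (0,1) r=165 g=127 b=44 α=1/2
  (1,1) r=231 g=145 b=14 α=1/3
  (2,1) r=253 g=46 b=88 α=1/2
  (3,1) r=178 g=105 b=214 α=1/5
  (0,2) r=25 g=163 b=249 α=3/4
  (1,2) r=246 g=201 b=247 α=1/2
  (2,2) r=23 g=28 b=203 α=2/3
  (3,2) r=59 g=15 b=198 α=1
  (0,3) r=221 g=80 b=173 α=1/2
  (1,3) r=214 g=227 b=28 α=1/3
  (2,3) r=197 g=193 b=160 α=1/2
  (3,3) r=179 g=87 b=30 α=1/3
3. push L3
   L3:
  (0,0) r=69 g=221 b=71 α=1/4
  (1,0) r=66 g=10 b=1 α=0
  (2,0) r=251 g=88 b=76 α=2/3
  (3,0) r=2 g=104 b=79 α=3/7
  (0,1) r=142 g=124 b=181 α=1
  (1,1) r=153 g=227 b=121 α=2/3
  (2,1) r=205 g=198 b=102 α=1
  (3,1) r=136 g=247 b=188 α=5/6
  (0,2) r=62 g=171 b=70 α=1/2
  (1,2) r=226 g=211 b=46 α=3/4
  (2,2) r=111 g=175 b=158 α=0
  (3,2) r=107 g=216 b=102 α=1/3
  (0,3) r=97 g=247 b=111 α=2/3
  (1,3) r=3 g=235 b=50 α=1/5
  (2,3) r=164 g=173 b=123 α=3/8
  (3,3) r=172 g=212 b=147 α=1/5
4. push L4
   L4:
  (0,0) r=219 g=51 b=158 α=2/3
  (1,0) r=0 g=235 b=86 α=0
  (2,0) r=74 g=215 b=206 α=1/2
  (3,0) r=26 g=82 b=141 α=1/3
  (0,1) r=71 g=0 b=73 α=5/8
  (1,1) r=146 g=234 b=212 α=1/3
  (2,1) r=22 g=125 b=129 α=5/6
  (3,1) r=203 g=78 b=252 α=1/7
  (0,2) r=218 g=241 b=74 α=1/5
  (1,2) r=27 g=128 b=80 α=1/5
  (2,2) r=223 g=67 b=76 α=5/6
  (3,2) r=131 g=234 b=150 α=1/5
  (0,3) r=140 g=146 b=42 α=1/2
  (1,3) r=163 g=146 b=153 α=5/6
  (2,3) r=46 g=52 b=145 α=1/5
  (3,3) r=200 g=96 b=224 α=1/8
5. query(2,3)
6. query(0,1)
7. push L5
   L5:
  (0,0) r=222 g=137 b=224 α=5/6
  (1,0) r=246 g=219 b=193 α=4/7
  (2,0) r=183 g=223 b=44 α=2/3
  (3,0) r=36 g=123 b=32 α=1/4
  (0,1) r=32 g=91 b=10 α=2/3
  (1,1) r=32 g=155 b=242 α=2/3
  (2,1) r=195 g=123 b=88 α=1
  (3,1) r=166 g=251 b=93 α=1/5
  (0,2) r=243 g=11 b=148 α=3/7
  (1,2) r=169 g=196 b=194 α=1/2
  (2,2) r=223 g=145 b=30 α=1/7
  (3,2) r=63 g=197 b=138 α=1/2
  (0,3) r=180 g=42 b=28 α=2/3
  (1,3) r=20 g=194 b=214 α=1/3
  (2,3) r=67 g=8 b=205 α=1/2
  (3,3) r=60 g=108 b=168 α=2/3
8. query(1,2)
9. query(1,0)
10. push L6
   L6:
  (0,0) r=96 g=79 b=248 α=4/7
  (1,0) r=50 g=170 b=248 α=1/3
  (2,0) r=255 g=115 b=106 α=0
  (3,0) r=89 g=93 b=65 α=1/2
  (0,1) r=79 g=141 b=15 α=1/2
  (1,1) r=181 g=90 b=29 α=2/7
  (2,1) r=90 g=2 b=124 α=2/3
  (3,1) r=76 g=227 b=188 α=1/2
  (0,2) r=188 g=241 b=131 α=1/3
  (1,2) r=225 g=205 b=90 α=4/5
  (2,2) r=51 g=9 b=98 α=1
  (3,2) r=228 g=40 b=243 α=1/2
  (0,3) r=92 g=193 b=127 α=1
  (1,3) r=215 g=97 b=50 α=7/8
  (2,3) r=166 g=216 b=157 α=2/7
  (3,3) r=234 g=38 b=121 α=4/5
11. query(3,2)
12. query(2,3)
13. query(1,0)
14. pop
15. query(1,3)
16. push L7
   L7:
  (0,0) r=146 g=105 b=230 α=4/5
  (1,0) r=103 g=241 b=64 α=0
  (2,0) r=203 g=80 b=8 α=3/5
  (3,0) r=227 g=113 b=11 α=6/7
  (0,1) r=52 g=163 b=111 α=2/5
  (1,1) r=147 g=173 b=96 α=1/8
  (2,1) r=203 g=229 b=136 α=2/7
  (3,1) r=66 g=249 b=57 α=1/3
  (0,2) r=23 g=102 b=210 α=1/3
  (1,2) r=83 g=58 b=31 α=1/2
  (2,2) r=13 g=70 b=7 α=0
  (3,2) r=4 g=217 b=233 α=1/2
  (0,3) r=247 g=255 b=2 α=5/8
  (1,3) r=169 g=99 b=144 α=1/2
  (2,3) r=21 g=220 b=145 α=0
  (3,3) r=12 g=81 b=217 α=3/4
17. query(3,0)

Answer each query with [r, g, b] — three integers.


(2,3) stack=L1,L2,L3,L4; from [0,0,0]:
L1 α=1/6: [173/6, 253/6, 98/3]
L2 α=1/2: [1355/12, 1411/12, 289/3]
L3 α=3/8: [12679/96, 13283/96, 319/3]
L4 α=1/5: [13783/120, 14531/120, 1711/15]
rounded: [115, 121, 114]

(0,1) stack=L1,L2,L3,L4; from [0,0,0]:
L1 α=4/5: [352/5, 616/5, 176/5]
L2 α=1/2: [1177/10, 1251/10, 198/5]
L3 α=1: [142, 124, 181]
L4 α=5/8: [781/8, 93/2, 227/2]
rounded: [98, 46, 114]

query (1,2) [L1,L2,L3,L4,L5] — begin 0,0,0
after L1 α=1: [176, 4, 63]
after L2 α=1/2: [211, 205/2, 155]
after L3 α=3/4: [889/4, 1471/8, 293/4]
after L4 α=1/5: [916/5, 1727/10, 373/5]
after L5 α=1/2: [1761/10, 3687/20, 1343/10]
→ [176, 184, 134]

query (1,0) [L1,L2,L3,L4,L5] — begin 0,0,0
L1 α=1/5: [231/5, 18/5, 24]
L2 α=1/4: [499/10, 789/20, 40]
L3 α=0: [499/10, 789/20, 40]
L4 α=0: [499/10, 789/20, 40]
L5 α=4/7: [11337/70, 2841/20, 892/7]
→ [162, 142, 127]

query (3,2) [L1,L2,L3,L4,L5,L6] — begin 0,0,0
after L1 α=1/3: [74/3, 79/3, 95/3]
after L2 α=1: [59, 15, 198]
after L3 α=1/3: [75, 82, 166]
after L4 α=1/5: [431/5, 562/5, 814/5]
after L5 α=1/2: [373/5, 1547/10, 752/5]
after L6 α=1/2: [1513/10, 1947/20, 1967/10]
→ [151, 97, 197]

query (2,3) [L1,L2,L3,L4,L5,L6] — begin 0,0,0
+L1 (α=1/6) → [173/6, 253/6, 98/3]
+L2 (α=1/2) → [1355/12, 1411/12, 289/3]
+L3 (α=3/8) → [12679/96, 13283/96, 319/3]
+L4 (α=1/5) → [13783/120, 14531/120, 1711/15]
+L5 (α=1/2) → [21823/240, 15491/240, 2393/15]
+L6 (α=2/7) → [37759/336, 36227/336, 3335/21]
→ [112, 108, 159]

at x=1,y=0 over L1,L2,L3,L4,L5,L6:
L1 α=1/5: [231/5, 18/5, 24]
L2 α=1/4: [499/10, 789/20, 40]
L3 α=0: [499/10, 789/20, 40]
L4 α=0: [499/10, 789/20, 40]
L5 α=4/7: [11337/70, 2841/20, 892/7]
L6 α=1/3: [13087/105, 4541/30, 3520/21]
= [125, 151, 168]

(1,3) stack=L1,L2,L3,L4,L5; from [0,0,0]:
+L1 (α=0) → [0, 0, 0]
+L2 (α=1/3) → [214/3, 227/3, 28/3]
+L3 (α=1/5) → [173/3, 1613/15, 262/15]
+L4 (α=5/6) → [1309/9, 12563/90, 11737/90]
+L5 (α=1/3) → [2798/27, 21293/135, 21367/135]
→ [104, 158, 158]

query (3,0) [L1,L2,L3,L4,L5,L7] — begin 0,0,0
L1 α=1/2: [183/2, 203/2, 9]
L2 α=3/4: [273/8, 293/8, 387/4]
L3 α=3/7: [285/14, 131/2, 624/7]
L4 α=1/3: [467/21, 71, 745/7]
L5 α=1/4: [719/28, 84, 2459/28]
L7 α=6/7: [38855/196, 762/7, 4307/196]
= [198, 109, 22]


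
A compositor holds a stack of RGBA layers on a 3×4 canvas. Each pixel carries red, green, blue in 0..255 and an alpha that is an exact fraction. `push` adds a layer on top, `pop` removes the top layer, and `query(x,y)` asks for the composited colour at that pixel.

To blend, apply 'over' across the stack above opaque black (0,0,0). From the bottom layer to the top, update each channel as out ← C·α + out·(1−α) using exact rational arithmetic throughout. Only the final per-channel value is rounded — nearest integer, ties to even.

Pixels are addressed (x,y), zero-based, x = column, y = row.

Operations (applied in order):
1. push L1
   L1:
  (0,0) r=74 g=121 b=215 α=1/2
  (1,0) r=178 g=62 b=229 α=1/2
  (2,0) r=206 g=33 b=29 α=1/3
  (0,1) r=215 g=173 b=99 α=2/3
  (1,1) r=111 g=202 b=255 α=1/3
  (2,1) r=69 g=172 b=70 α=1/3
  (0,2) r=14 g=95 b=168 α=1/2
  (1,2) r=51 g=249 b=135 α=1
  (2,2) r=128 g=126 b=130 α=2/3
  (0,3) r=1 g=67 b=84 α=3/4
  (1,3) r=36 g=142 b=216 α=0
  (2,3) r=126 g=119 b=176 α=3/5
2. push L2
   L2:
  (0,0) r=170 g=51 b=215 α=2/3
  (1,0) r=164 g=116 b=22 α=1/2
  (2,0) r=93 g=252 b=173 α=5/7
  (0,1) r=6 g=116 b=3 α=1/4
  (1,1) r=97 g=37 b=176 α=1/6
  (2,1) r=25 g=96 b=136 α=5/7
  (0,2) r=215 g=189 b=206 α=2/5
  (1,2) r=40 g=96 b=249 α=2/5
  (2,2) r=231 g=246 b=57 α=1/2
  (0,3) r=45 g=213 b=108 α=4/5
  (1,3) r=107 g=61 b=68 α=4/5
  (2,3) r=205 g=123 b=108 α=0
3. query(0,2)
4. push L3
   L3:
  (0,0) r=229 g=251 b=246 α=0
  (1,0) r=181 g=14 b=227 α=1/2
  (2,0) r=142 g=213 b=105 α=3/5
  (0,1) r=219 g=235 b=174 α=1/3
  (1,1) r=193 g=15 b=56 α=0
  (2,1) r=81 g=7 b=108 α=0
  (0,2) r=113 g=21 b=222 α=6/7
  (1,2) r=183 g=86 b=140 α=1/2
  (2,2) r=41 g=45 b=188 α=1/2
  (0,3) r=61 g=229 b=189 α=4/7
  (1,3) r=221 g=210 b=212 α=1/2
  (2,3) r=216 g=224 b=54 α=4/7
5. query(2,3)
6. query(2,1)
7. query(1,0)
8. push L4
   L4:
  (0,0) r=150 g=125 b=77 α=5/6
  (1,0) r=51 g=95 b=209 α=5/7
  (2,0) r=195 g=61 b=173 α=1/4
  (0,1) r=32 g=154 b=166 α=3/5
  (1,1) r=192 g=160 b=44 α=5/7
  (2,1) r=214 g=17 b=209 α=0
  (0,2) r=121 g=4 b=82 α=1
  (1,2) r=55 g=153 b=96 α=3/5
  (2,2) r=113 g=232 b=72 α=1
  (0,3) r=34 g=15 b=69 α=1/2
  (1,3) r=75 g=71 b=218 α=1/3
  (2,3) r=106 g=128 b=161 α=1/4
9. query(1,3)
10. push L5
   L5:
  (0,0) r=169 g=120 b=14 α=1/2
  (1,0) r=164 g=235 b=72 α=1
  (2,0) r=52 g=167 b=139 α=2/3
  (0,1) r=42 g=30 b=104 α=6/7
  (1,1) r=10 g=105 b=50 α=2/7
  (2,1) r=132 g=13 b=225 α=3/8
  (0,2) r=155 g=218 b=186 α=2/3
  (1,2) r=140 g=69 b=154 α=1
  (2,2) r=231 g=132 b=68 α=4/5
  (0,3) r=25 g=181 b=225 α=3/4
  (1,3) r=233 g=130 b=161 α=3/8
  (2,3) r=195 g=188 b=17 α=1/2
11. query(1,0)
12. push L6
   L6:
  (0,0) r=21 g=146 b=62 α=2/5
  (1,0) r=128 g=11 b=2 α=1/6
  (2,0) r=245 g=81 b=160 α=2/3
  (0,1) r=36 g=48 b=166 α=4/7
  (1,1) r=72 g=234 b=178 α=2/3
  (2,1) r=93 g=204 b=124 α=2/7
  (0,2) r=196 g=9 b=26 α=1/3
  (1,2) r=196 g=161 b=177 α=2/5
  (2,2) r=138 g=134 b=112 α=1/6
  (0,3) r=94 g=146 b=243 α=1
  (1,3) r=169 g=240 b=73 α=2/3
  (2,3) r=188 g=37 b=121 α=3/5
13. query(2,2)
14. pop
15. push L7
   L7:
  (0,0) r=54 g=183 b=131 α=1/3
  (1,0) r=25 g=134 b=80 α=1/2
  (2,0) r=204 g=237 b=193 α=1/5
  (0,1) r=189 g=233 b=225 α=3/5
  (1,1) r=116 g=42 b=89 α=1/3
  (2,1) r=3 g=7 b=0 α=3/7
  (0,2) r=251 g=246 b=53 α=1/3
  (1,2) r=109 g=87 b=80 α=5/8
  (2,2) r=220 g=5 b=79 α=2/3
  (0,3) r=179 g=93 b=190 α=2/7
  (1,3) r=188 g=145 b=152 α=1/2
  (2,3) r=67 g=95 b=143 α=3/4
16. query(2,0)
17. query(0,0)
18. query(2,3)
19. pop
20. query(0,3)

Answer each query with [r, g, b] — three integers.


(0,2) stack=L1,L2; from [0,0,0]:
L1 α=1/2: [7, 95/2, 84]
L2 α=2/5: [451/5, 1041/10, 664/5]
rounded: [90, 104, 133]

query (2,3) [L1,L2,L3] — begin 0,0,0
+L1 (α=3/5) → [378/5, 357/5, 528/5]
+L2 (α=0) → [378/5, 357/5, 528/5]
+L3 (α=4/7) → [5454/35, 793/5, 2664/35]
rounded: [156, 159, 76]

(2,1) stack=L1,L2,L3; from [0,0,0]:
after L1 α=1/3: [23, 172/3, 70/3]
after L2 α=5/7: [171/7, 1784/21, 2180/21]
after L3 α=0: [171/7, 1784/21, 2180/21]
→ [24, 85, 104]

(1,0) stack=L1,L2,L3; from [0,0,0]:
+L1 (α=1/2) → [89, 31, 229/2]
+L2 (α=1/2) → [253/2, 147/2, 273/4]
+L3 (α=1/2) → [615/4, 175/4, 1181/8]
= [154, 44, 148]

query (1,3) [L1,L2,L3,L4] — begin 0,0,0
after L1 α=0: [0, 0, 0]
after L2 α=4/5: [428/5, 244/5, 272/5]
after L3 α=1/2: [1533/10, 647/5, 666/5]
after L4 α=1/3: [636/5, 1649/15, 2422/15]
rounded: [127, 110, 161]

at x=1,y=0 over L1,L2,L3,L4,L5:
after L1 α=1/2: [89, 31, 229/2]
after L2 α=1/2: [253/2, 147/2, 273/4]
after L3 α=1/2: [615/4, 175/4, 1181/8]
after L4 α=5/7: [1125/14, 1125/14, 5361/28]
after L5 α=1: [164, 235, 72]
rounded: [164, 235, 72]

(2,2) stack=L1,L2,L3,L4,L5,L6; from [0,0,0]:
L1 α=2/3: [256/3, 84, 260/3]
L2 α=1/2: [949/6, 165, 431/6]
L3 α=1/2: [1195/12, 105, 1559/12]
L4 α=1: [113, 232, 72]
L5 α=4/5: [1037/5, 152, 344/5]
L6 α=1/6: [1175/6, 149, 76]
→ [196, 149, 76]

(2,0) stack=L1,L2,L3,L4,L5,L7; from [0,0,0]:
after L1 α=1/3: [206/3, 11, 29/3]
after L2 α=5/7: [1807/21, 1282/7, 379/3]
after L3 α=3/5: [2512/21, 7037/35, 1703/15]
after L4 α=1/4: [3877/28, 11623/70, 642/5]
after L5 α=2/3: [2263/28, 35003/210, 2032/15]
after L7 α=1/5: [3691/35, 94891/525, 11023/75]
rounded: [105, 181, 147]

(0,0) stack=L1,L2,L3,L4,L5,L7; from [0,0,0]:
L1 α=1/2: [37, 121/2, 215/2]
L2 α=2/3: [377/3, 325/6, 1075/6]
L3 α=0: [377/3, 325/6, 1075/6]
L4 α=5/6: [2627/18, 4075/36, 3385/36]
L5 α=1/2: [5669/36, 8395/72, 3889/72]
L7 α=1/3: [6641/54, 14983/108, 8605/108]
→ [123, 139, 80]

query (2,3) [L1,L2,L3,L4,L5,L7] — begin 0,0,0
L1 α=3/5: [378/5, 357/5, 528/5]
L2 α=0: [378/5, 357/5, 528/5]
L3 α=4/7: [5454/35, 793/5, 2664/35]
L4 α=1/4: [5018/35, 3019/20, 13627/140]
L5 α=1/2: [11843/70, 6779/40, 16007/280]
L7 α=3/4: [25913/280, 18179/160, 136127/1120]
rounded: [93, 114, 122]

at x=0,y=3 over L1,L2,L3,L4,L5:
L1 α=3/4: [3/4, 201/4, 63]
L2 α=4/5: [723/20, 3609/20, 99]
L3 α=4/7: [1007/20, 29147/140, 1053/7]
L4 α=1/2: [1687/40, 31247/280, 768/7]
L5 α=3/4: [4687/160, 183287/1120, 5493/28]
= [29, 164, 196]


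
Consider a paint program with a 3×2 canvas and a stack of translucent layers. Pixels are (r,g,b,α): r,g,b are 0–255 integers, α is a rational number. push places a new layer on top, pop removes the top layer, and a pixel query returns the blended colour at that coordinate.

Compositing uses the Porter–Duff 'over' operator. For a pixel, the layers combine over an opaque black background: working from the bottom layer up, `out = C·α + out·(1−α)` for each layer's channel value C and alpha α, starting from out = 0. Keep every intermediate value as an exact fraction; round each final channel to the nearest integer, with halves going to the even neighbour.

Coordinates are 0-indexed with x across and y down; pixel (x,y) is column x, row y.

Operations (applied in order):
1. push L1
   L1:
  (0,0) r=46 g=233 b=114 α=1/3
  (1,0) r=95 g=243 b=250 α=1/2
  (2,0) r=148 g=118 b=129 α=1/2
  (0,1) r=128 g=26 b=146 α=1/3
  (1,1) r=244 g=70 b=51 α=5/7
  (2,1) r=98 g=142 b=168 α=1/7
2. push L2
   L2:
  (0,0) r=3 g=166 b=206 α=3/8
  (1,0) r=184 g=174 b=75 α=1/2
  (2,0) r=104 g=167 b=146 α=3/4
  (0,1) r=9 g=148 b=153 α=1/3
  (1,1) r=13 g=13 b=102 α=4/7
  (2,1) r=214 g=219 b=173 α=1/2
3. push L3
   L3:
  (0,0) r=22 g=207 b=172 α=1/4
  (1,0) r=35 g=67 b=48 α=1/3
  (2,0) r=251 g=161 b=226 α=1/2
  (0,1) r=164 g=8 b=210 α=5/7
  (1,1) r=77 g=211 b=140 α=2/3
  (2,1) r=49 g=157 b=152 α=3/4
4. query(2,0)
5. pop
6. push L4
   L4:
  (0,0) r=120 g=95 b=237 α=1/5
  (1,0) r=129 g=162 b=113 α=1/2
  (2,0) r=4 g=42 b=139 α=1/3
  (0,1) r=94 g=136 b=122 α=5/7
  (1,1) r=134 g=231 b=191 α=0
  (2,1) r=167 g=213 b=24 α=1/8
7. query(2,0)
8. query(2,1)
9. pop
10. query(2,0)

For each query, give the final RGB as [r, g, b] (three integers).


(2,0) stack=L1,L2,L3; from [0,0,0]:
after L1 α=1/2: [74, 59, 129/2]
after L2 α=3/4: [193/2, 140, 1005/8]
after L3 α=1/2: [695/4, 301/2, 2813/16]
→ [174, 150, 176]

at x=2,y=0 over L1,L2,L4:
+L1 (α=1/2) → [74, 59, 129/2]
+L2 (α=3/4) → [193/2, 140, 1005/8]
+L4 (α=1/3) → [197/3, 322/3, 1561/12]
rounded: [66, 107, 130]

at x=2,y=1 over L1,L2,L4:
+L1 (α=1/7) → [14, 142/7, 24]
+L2 (α=1/2) → [114, 1675/14, 197/2]
+L4 (α=1/8) → [965/8, 2101/16, 1427/16]
= [121, 131, 89]

at x=2,y=0 over L1,L2:
+L1 (α=1/2) → [74, 59, 129/2]
+L2 (α=3/4) → [193/2, 140, 1005/8]
= [96, 140, 126]


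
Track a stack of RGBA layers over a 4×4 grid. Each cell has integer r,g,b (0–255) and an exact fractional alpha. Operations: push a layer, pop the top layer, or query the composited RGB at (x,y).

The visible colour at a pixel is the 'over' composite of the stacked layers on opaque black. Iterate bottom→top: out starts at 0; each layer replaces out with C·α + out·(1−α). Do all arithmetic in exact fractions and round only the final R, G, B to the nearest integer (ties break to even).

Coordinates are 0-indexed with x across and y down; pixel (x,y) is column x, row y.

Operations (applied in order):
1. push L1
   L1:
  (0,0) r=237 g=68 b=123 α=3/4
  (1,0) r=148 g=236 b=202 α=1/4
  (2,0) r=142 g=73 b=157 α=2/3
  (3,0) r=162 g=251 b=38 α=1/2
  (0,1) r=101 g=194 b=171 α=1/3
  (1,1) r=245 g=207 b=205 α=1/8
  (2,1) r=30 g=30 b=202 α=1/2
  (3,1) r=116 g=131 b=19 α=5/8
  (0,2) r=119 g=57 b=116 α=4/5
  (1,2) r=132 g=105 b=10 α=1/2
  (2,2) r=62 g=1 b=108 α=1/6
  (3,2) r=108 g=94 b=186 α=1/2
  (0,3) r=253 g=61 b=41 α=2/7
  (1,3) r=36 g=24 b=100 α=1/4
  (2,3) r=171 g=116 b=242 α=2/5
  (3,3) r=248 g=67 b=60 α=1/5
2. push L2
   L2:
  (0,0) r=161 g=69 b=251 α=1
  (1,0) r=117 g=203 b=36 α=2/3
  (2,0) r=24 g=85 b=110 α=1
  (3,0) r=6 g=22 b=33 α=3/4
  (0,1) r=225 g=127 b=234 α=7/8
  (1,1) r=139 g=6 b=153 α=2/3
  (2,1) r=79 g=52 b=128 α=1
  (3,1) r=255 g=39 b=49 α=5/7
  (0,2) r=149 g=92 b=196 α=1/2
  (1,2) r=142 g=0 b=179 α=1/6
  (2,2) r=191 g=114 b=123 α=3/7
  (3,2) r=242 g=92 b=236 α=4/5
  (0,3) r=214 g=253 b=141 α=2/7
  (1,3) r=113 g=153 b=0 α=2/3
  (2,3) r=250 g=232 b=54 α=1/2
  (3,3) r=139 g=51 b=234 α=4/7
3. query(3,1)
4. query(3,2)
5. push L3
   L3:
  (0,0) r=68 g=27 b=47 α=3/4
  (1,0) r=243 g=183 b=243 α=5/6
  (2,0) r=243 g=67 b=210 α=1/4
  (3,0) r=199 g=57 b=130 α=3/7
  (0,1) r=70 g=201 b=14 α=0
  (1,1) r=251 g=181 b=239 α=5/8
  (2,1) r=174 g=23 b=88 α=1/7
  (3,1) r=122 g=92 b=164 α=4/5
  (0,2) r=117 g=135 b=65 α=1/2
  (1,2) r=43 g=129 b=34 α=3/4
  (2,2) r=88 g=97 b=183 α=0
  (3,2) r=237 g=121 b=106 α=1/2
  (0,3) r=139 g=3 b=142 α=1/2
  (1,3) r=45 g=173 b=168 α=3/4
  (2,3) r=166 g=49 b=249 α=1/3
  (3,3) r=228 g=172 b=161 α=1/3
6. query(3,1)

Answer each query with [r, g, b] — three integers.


query (3,1) [L1,L2] — begin 0,0,0
+L1 (α=5/8) → [145/2, 655/8, 95/8]
+L2 (α=5/7) → [1420/7, 205/4, 1075/28]
→ [203, 51, 38]

query (3,2) [L1,L2] — begin 0,0,0
after L1 α=1/2: [54, 47, 93]
after L2 α=4/5: [1022/5, 83, 1037/5]
rounded: [204, 83, 207]

query (3,1) [L1,L2,L3] — begin 0,0,0
L1 α=5/8: [145/2, 655/8, 95/8]
L2 α=5/7: [1420/7, 205/4, 1075/28]
L3 α=4/5: [4836/35, 1677/20, 19443/140]
= [138, 84, 139]


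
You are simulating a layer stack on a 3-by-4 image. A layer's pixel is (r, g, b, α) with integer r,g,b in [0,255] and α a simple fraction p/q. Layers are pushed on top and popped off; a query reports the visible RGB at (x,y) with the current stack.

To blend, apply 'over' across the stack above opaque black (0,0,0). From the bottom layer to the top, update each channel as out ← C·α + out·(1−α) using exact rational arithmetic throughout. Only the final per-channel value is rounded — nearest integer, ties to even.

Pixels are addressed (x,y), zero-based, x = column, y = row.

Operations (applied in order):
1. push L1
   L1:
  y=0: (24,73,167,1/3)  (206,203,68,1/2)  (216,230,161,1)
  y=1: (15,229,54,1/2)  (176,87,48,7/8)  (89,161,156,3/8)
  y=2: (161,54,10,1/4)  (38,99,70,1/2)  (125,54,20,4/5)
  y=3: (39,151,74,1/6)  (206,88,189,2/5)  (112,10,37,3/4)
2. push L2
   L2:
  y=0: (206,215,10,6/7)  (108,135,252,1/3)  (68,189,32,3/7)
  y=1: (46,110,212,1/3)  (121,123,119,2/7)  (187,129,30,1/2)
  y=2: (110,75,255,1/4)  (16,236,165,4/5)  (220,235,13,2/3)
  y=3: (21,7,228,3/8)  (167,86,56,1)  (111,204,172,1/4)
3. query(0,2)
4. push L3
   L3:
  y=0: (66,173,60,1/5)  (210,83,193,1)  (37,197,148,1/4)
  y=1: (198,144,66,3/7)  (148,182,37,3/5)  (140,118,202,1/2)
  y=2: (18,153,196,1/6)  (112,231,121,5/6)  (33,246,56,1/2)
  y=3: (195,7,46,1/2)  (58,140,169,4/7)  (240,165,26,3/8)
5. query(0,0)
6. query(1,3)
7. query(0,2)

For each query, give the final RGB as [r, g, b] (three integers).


(0,2) stack=L1,L2; from [0,0,0]:
L1 α=1/4: [161/4, 27/2, 5/2]
L2 α=1/4: [923/16, 231/8, 525/8]
→ [58, 29, 66]

(0,0) stack=L1,L2,L3; from [0,0,0]:
+L1 (α=1/3) → [8, 73/3, 167/3]
+L2 (α=6/7) → [1244/7, 3943/21, 347/21]
+L3 (α=1/5) → [5438/35, 3881/21, 2648/105]
rounded: [155, 185, 25]

(1,3) stack=L1,L2,L3; from [0,0,0]:
L1 α=2/5: [412/5, 176/5, 378/5]
L2 α=1: [167, 86, 56]
L3 α=4/7: [733/7, 818/7, 844/7]
= [105, 117, 121]

at x=0,y=2 over L1,L2,L3:
after L1 α=1/4: [161/4, 27/2, 5/2]
after L2 α=1/4: [923/16, 231/8, 525/8]
after L3 α=1/6: [4903/96, 793/16, 4193/48]
rounded: [51, 50, 87]


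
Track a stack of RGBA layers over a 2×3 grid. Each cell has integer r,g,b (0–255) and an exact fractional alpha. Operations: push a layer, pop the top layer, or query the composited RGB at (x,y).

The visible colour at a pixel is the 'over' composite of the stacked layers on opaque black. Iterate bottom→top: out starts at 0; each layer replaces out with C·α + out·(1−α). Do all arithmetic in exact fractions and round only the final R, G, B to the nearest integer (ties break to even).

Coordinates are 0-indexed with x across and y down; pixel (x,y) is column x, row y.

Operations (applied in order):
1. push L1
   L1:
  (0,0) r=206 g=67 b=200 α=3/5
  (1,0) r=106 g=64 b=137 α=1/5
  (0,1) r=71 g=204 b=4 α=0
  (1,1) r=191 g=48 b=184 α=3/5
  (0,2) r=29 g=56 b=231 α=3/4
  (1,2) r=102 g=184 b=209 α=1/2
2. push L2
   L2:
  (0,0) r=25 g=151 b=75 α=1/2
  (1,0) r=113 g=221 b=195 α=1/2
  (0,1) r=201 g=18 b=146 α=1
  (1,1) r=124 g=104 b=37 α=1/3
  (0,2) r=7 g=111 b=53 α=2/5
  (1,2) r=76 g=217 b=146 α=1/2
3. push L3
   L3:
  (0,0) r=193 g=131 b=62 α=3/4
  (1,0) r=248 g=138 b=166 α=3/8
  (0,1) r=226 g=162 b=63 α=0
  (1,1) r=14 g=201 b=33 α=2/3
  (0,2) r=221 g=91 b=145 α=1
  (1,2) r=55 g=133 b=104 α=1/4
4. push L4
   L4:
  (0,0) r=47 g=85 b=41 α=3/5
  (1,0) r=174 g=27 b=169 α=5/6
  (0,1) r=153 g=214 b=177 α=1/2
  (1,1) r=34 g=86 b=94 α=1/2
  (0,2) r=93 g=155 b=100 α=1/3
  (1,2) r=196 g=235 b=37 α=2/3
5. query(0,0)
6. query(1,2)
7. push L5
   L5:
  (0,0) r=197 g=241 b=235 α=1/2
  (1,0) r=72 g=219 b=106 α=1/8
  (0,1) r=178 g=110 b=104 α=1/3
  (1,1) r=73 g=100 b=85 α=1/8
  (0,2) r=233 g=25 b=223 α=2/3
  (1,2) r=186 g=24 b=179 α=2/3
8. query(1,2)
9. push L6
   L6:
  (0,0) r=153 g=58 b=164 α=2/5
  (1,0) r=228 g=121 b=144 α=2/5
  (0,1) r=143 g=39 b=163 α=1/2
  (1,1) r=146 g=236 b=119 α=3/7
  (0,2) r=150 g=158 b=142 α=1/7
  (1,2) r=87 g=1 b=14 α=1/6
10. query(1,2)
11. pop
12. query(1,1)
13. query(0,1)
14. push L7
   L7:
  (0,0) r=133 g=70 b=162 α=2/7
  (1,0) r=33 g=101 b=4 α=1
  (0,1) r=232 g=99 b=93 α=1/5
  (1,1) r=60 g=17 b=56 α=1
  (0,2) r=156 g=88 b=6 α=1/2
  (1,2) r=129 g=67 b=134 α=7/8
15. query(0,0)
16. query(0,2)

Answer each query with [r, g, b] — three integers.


(0,0) stack=L1,L2,L3,L4; from [0,0,0]:
+L1 (α=3/5) → [618/5, 201/5, 120]
+L2 (α=1/2) → [743/10, 478/5, 195/2]
+L3 (α=3/4) → [6533/40, 2443/20, 567/8]
+L4 (α=3/5) → [9353/100, 4993/50, 1059/20]
rounded: [94, 100, 53]

(1,2) stack=L1,L2,L3,L4; from [0,0,0]:
after L1 α=1/2: [51, 92, 209/2]
after L2 α=1/2: [127/2, 309/2, 501/4]
after L3 α=1/4: [491/8, 1193/8, 1919/16]
after L4 α=2/3: [1209/8, 1651/8, 3103/48]
rounded: [151, 206, 65]

at x=1,y=2 over L1,L2,L3,L4,L5:
L1 α=1/2: [51, 92, 209/2]
L2 α=1/2: [127/2, 309/2, 501/4]
L3 α=1/4: [491/8, 1193/8, 1919/16]
L4 α=2/3: [1209/8, 1651/8, 3103/48]
L5 α=2/3: [1395/8, 2035/24, 20287/144]
→ [174, 85, 141]

query (1,2) [L1,L2,L3,L4,L5,L6] — begin 0,0,0
after L1 α=1/2: [51, 92, 209/2]
after L2 α=1/2: [127/2, 309/2, 501/4]
after L3 α=1/4: [491/8, 1193/8, 1919/16]
after L4 α=2/3: [1209/8, 1651/8, 3103/48]
after L5 α=2/3: [1395/8, 2035/24, 20287/144]
after L6 α=1/6: [2557/16, 10199/144, 103451/864]
= [160, 71, 120]

query (1,1) [L1,L2,L3,L4,L5] — begin 0,0,0
after L1 α=3/5: [573/5, 144/5, 552/5]
after L2 α=1/3: [1766/15, 808/15, 1289/15]
after L3 α=2/3: [2186/45, 6838/45, 2279/45]
after L4 α=1/2: [1858/45, 5354/45, 6509/90]
after L5 α=1/8: [16291/360, 20989/180, 53213/720]
→ [45, 117, 74]

query (0,1) [L1,L2,L3,L4,L5] — begin 0,0,0
L1 α=0: [0, 0, 0]
L2 α=1: [201, 18, 146]
L3 α=0: [201, 18, 146]
L4 α=1/2: [177, 116, 323/2]
L5 α=1/3: [532/3, 114, 427/3]
rounded: [177, 114, 142]

(0,0) stack=L1,L2,L3,L4,L5,L7; from [0,0,0]:
+L1 (α=3/5) → [618/5, 201/5, 120]
+L2 (α=1/2) → [743/10, 478/5, 195/2]
+L3 (α=3/4) → [6533/40, 2443/20, 567/8]
+L4 (α=3/5) → [9353/100, 4993/50, 1059/20]
+L5 (α=1/2) → [29053/200, 17043/100, 5759/40]
+L7 (α=2/7) → [39693/280, 19843/140, 1193/8]
= [142, 142, 149]

(0,2) stack=L1,L2,L3,L4,L5,L7; from [0,0,0]:
after L1 α=3/4: [87/4, 42, 693/4]
after L2 α=2/5: [317/20, 348/5, 2503/20]
after L3 α=1: [221, 91, 145]
after L4 α=1/3: [535/3, 337/3, 130]
after L5 α=2/3: [1933/9, 487/9, 192]
after L7 α=1/2: [3337/18, 1279/18, 99]
= [185, 71, 99]


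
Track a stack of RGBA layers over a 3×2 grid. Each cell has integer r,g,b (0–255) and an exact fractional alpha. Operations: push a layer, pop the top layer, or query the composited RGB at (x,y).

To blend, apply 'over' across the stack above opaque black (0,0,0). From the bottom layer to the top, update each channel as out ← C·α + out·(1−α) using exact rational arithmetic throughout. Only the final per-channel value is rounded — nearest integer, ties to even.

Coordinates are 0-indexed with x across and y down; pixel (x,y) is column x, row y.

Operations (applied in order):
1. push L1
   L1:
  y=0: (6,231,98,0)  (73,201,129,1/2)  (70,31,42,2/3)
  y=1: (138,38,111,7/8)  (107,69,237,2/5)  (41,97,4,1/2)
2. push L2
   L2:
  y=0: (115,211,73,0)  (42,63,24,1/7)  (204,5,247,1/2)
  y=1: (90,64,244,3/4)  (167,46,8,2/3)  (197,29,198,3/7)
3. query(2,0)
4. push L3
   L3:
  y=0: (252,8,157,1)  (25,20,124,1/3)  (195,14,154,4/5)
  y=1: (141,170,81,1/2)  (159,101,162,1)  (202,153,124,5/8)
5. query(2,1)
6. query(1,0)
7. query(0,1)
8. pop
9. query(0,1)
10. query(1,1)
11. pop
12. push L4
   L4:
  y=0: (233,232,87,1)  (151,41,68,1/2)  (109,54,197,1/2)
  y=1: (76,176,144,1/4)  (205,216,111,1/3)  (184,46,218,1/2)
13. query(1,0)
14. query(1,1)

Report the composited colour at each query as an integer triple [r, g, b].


query (2,0) [L1,L2] — begin 0,0,0
+L1 (α=2/3) → [140/3, 62/3, 28]
+L2 (α=1/2) → [376/3, 77/6, 275/2]
→ [125, 13, 138]

(2,1) stack=L1,L2,L3; from [0,0,0]:
L1 α=1/2: [41/2, 97/2, 2]
L2 α=3/7: [673/7, 281/7, 86]
L3 α=5/8: [9089/56, 3099/28, 439/4]
rounded: [162, 111, 110]

(1,0) stack=L1,L2,L3; from [0,0,0]:
L1 α=1/2: [73/2, 201/2, 129/2]
L2 α=1/7: [261/7, 666/7, 411/7]
L3 α=1/3: [697/21, 1472/21, 1690/21]
→ [33, 70, 80]

query (0,1) [L1,L2,L3] — begin 0,0,0
L1 α=7/8: [483/4, 133/4, 777/8]
L2 α=3/4: [1563/16, 901/16, 6633/32]
L3 α=1/2: [3819/32, 3621/32, 9225/64]
rounded: [119, 113, 144]

(0,1) stack=L1,L2; from [0,0,0]:
+L1 (α=7/8) → [483/4, 133/4, 777/8]
+L2 (α=3/4) → [1563/16, 901/16, 6633/32]
→ [98, 56, 207]

query (1,1) [L1,L2] — begin 0,0,0
+L1 (α=2/5) → [214/5, 138/5, 474/5]
+L2 (α=2/3) → [628/5, 598/15, 554/15]
rounded: [126, 40, 37]

query (1,0) [L1,L4] — begin 0,0,0
+L1 (α=1/2) → [73/2, 201/2, 129/2]
+L4 (α=1/2) → [375/4, 283/4, 265/4]
→ [94, 71, 66]

at x=1,y=1 over L1,L4:
+L1 (α=2/5) → [214/5, 138/5, 474/5]
+L4 (α=1/3) → [1453/15, 452/5, 501/5]
rounded: [97, 90, 100]


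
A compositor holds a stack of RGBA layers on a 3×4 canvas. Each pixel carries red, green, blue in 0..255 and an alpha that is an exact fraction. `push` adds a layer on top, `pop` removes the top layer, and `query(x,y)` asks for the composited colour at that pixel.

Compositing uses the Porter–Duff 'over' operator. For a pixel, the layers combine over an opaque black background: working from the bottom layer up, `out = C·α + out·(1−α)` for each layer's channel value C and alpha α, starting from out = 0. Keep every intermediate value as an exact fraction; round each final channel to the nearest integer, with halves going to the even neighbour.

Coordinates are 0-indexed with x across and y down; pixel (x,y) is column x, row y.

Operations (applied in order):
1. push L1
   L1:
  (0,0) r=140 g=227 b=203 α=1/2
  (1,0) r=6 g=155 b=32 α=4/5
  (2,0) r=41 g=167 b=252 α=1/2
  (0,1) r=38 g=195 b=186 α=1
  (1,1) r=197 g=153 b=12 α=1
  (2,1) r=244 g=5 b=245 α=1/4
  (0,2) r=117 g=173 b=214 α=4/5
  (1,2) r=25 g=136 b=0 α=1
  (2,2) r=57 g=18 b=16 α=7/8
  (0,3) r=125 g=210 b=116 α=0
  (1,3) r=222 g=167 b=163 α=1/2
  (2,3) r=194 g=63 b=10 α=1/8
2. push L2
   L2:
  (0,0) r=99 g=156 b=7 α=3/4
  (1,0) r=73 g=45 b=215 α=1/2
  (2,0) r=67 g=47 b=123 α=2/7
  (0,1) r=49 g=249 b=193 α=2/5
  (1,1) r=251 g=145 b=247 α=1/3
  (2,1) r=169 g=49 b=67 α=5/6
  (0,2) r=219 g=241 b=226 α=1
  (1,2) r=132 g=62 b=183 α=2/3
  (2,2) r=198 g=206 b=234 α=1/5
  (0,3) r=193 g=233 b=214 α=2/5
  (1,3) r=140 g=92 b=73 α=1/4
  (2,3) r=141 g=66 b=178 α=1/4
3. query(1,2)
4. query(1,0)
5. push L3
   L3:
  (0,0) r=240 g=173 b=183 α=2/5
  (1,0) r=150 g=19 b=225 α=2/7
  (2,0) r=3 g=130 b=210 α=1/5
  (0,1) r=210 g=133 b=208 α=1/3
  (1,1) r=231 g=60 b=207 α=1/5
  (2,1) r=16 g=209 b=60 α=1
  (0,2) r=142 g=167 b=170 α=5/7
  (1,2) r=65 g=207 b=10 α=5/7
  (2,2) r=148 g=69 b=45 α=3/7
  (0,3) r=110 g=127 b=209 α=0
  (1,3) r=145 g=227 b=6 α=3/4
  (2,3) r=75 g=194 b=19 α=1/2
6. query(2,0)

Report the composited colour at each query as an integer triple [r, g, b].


at x=1,y=2 over L1,L2:
after L1 α=1: [25, 136, 0]
after L2 α=2/3: [289/3, 260/3, 122]
rounded: [96, 87, 122]

(1,0) stack=L1,L2; from [0,0,0]:
+L1 (α=4/5) → [24/5, 124, 128/5]
+L2 (α=1/2) → [389/10, 169/2, 1203/10]
= [39, 84, 120]

(2,0) stack=L1,L2,L3; from [0,0,0]:
after L1 α=1/2: [41/2, 167/2, 126]
after L2 α=2/7: [473/14, 1023/14, 876/7]
after L3 α=1/5: [967/35, 2956/35, 4974/35]
→ [28, 84, 142]


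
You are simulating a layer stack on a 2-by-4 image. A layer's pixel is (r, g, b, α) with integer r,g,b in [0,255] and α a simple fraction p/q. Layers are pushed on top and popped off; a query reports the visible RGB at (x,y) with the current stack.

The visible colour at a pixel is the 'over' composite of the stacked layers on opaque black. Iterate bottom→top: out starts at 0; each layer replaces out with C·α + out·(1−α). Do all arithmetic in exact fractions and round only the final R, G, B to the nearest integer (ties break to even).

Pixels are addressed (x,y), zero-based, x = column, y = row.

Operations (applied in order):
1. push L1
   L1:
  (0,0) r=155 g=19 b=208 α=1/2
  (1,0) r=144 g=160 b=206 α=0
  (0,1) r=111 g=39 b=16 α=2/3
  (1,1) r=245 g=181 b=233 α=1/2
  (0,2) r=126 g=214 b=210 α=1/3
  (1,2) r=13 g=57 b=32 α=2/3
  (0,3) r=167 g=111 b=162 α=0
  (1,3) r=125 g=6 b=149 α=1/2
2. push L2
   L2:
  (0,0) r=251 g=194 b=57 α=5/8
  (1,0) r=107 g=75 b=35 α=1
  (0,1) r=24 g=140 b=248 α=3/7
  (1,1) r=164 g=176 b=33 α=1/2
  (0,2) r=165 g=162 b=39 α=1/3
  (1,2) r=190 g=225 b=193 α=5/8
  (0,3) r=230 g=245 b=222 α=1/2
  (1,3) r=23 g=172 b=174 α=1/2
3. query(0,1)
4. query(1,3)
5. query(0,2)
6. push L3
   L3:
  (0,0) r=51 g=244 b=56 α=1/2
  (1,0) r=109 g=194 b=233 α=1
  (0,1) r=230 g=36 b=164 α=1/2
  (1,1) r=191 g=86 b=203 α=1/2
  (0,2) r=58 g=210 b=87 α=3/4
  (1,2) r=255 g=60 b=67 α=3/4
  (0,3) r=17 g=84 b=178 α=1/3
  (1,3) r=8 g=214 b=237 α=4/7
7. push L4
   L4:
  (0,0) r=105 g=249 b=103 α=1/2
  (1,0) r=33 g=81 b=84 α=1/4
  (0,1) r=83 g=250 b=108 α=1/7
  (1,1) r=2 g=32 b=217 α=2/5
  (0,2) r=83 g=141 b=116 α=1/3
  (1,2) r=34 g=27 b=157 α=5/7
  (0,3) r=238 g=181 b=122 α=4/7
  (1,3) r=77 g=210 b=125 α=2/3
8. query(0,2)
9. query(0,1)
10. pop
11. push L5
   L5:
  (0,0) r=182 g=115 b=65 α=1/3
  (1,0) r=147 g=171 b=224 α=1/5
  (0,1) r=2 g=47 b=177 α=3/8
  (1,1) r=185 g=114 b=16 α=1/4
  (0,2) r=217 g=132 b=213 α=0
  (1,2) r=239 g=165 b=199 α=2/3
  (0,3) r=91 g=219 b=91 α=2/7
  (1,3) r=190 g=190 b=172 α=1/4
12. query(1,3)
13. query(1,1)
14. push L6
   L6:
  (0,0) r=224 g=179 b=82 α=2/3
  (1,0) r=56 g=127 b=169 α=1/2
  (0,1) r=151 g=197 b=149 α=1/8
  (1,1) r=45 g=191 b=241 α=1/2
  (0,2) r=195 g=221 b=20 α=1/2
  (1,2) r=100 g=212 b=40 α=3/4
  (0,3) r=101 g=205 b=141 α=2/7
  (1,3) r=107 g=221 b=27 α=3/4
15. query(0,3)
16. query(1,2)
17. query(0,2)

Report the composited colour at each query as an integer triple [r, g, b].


query (0,1) [L1,L2] — begin 0,0,0
L1 α=2/3: [74, 26, 32/3]
L2 α=3/7: [368/7, 524/7, 2360/21]
→ [53, 75, 112]

(1,3) stack=L1,L2; from [0,0,0]:
after L1 α=1/2: [125/2, 3, 149/2]
after L2 α=1/2: [171/4, 175/2, 497/4]
= [43, 88, 124]

query (0,2) [L1,L2] — begin 0,0,0
+L1 (α=1/3) → [42, 214/3, 70]
+L2 (α=1/3) → [83, 914/9, 179/3]
= [83, 102, 60]

at x=0,y=2 over L1,L2,L3,L4:
L1 α=1/3: [42, 214/3, 70]
L2 α=1/3: [83, 914/9, 179/3]
L3 α=3/4: [257/4, 1646/9, 481/6]
L4 α=1/3: [141/2, 4561/27, 829/9]
rounded: [70, 169, 92]

query (0,1) [L1,L2,L3,L4] — begin 0,0,0
after L1 α=2/3: [74, 26, 32/3]
after L2 α=3/7: [368/7, 524/7, 2360/21]
after L3 α=1/2: [989/7, 388/7, 2902/21]
after L4 α=1/7: [6515/49, 4078/49, 6560/49]
= [133, 83, 134]

at x=1,y=3 over L1,L2,L3,L5:
after L1 α=1/2: [125/2, 3, 149/2]
after L2 α=1/2: [171/4, 175/2, 497/4]
after L3 α=4/7: [641/28, 2237/14, 5283/28]
after L5 α=1/4: [7243/112, 9371/56, 20665/112]
= [65, 167, 185]

query (1,1) [L1,L2,L3,L5] — begin 0,0,0
L1 α=1/2: [245/2, 181/2, 233/2]
L2 α=1/2: [573/4, 533/4, 299/4]
L3 α=1/2: [1337/8, 877/8, 1111/8]
L5 α=1/4: [5491/32, 3543/32, 3461/32]
= [172, 111, 108]

(0,3) stack=L1,L2,L3,L5,L6; from [0,0,0]:
L1 α=0: [0, 0, 0]
L2 α=1/2: [115, 245/2, 111]
L3 α=1/3: [247/3, 329/3, 400/3]
L5 α=2/7: [1781/21, 2959/21, 2546/21]
L6 α=2/7: [13147/147, 23405/147, 18652/147]
rounded: [89, 159, 127]

(1,2) stack=L1,L2,L3,L5,L6; from [0,0,0]:
+L1 (α=2/3) → [26/3, 38, 64/3]
+L2 (α=5/8) → [122, 1239/8, 1029/8]
+L3 (α=3/4) → [887/4, 2679/32, 2637/32]
+L5 (α=2/3) → [933/4, 4413/32, 15373/96]
+L6 (α=3/4) → [2133/16, 24765/128, 26893/384]
→ [133, 193, 70]

query (0,2) [L1,L2,L3,L5,L6] — begin 0,0,0
+L1 (α=1/3) → [42, 214/3, 70]
+L2 (α=1/3) → [83, 914/9, 179/3]
+L3 (α=3/4) → [257/4, 1646/9, 481/6]
+L5 (α=0) → [257/4, 1646/9, 481/6]
+L6 (α=1/2) → [1037/8, 3635/18, 601/12]
rounded: [130, 202, 50]
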